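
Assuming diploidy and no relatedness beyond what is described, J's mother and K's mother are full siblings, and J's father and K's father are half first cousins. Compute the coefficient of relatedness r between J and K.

Relatedness sums over independent paths through distinct common ancestors.
J and K are related in two ways: first cousins through their mothers (r = 1/8) and half second cousins through their fathers (r = 1/64).
r = 1/8 + 1/64 = 9/64 = 0.140625.

0.140625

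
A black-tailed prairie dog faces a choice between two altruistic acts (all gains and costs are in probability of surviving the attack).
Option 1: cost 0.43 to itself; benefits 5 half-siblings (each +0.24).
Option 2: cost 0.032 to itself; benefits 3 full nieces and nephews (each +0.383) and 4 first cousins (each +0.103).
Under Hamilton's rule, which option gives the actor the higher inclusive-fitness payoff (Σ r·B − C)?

Option 1: r to a half-sibling = 0.25.
Option 1: Σ r·B − C = (5·0.25·0.24) − 0.43 = -0.13.
Option 2: r to a full niece or nephew = 0.25.
Option 2: r to a first cousin = 0.125.
Option 2: Σ r·B − C = (3·0.25·0.383 + 4·0.125·0.103) − 0.032 = 0.30675.
Option 2 has the higher net inclusive-fitness payoff.

Option 2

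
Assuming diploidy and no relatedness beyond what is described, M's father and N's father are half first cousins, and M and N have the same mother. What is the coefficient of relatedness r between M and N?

Wright's path rule: contributions from independent ancestry routes add.
M and N are related in two ways: half second cousins through their fathers (r = 1/64) and half-sibs through their shared mother (r = 1/4).
r = 1/64 + 1/4 = 0.265625.

0.265625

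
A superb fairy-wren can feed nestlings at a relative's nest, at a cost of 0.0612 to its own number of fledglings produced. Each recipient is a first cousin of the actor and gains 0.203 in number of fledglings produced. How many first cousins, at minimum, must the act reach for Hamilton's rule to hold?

3

r to a first cousin = 0.125 (first cousins share one grandparent pair — two paths of length 4: r = 2·(1/2)^4 = 1/8).
Hamilton's rule: n·r·B > C  ⇒  n > C/(r·B) = 0.0612/(0.125·0.203) = 2.412.
The smallest integer exceeding 2.412 is 3.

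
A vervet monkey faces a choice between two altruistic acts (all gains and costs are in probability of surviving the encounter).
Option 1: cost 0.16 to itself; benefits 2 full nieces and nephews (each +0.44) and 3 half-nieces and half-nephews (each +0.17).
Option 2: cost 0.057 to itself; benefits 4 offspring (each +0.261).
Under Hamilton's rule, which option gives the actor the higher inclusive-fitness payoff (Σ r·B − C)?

Option 1: r to a full niece or nephew = 0.25.
Option 1: r to a half-niece or half-nephew = 0.125.
Option 1: Σ r·B − C = (2·0.25·0.44 + 3·0.125·0.17) − 0.16 = 0.12375.
Option 2: r to an offspring = 0.5.
Option 2: Σ r·B − C = (4·0.5·0.261) − 0.057 = 0.465.
Option 2 has the higher net inclusive-fitness payoff.

Option 2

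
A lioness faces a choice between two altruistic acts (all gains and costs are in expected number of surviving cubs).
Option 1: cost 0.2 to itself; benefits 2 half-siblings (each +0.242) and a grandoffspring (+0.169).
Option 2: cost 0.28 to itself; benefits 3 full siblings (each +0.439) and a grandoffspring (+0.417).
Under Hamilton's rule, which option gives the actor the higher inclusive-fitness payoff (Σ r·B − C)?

Option 2

Option 1: r to a half-sibling = 0.25.
Option 1: r to a grandoffspring = 0.25.
Option 1: Σ r·B − C = (2·0.25·0.242 + 1·0.25·0.169) − 0.2 = -0.03675.
Option 2: r to a full sibling = 0.5.
Option 2: r to a grandoffspring = 0.25.
Option 2: Σ r·B − C = (3·0.5·0.439 + 1·0.25·0.417) − 0.28 = 0.48275.
Option 2 has the higher net inclusive-fitness payoff.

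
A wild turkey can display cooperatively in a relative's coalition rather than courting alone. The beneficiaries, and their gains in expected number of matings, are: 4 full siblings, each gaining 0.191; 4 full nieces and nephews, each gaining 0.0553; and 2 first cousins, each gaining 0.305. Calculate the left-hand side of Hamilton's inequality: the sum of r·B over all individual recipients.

0.51355

r to a full sibling = 1/2 (full sibs share both parents — two paths of length 2: r = 2·(1/2)^2 = 1/2).
r to a full niece or nephew = 0.25 (full aunt/uncle↔niece/nephew: two paths of length 3 through the shared grandparent pair: r = 2·(1/2)^3 = 1/4).
r to a first cousin = 1/8 (first cousins share one grandparent pair — two paths of length 4: r = 2·(1/2)^4 = 1/8).
Summing one r·B term per recipient: 4·0.5·0.191 + 4·0.25·0.0553 + 2·0.125·0.305 = 0.51355.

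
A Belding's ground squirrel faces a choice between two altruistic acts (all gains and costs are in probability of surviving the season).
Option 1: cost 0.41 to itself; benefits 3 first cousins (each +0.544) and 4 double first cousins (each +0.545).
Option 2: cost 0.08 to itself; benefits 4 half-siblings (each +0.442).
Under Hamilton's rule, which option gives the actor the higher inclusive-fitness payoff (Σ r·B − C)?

Option 2

Option 1: r to a first cousin = 0.125.
Option 1: r to a double first cousin = 0.25.
Option 1: Σ r·B − C = (3·0.125·0.544 + 4·0.25·0.545) − 0.41 = 0.339.
Option 2: r to a half-sibling = 0.25.
Option 2: Σ r·B − C = (4·0.25·0.442) − 0.08 = 0.362.
Option 2 has the higher net inclusive-fitness payoff.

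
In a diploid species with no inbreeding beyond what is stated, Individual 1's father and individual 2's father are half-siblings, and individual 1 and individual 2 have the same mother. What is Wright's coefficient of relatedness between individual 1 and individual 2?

Relatedness sums over independent paths through distinct common ancestors.
Individual 1 and individual 2 are related in two ways: half first cousins through their fathers (r = 1/16) and half-sibs through their shared mother (r = 1/4).
r = 1/16 + 1/4 = 5/16 = 0.3125.

0.3125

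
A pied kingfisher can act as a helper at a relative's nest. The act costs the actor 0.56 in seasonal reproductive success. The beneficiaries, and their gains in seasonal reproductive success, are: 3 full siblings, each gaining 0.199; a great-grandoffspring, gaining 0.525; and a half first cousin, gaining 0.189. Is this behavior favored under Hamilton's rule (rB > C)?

Hamilton's rule: the trait is favored when the sum of r·B over every recipient exceeds the actor's cost C.
r to a full sibling = 0.5 (full sibs share both parents — two paths of length 2: r = 2·(1/2)^2 = 1/2).
r to a great-grandoffspring = 1/8 (three parent–offspring links: r = (1/2)^3 = 1/8).
r to a half first cousin = 0.0625 (half first cousins share one grandparent — one path of length 4: r = (1/2)^4 = 1/16).
Summing one r·B term per recipient: 3·0.5·0.199 + 1·0.125·0.525 + 1·0.0625·0.189 = 0.3759375.
0.3759375 < 0.56: the indirect benefit is less than the cost.

No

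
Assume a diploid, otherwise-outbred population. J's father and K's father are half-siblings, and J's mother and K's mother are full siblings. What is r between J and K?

Independent pedigree routes through distinct common ancestors add.
J and K are related in two ways: half first cousins through their fathers (r = 1/16) and first cousins through their mothers (r = 1/8).
r = 1/16 + 1/8 = 0.1875.

0.1875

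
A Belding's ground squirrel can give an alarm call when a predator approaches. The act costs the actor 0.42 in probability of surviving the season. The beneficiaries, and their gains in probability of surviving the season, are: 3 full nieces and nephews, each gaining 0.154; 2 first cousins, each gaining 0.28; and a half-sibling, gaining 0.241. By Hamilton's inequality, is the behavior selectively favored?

Hamilton's rule: the trait is favored when the sum of r·B over every recipient exceeds the actor's cost C.
r to a full niece or nephew = 1/4 (full aunt/uncle↔niece/nephew: two paths of length 3 through the shared grandparent pair: r = 2·(1/2)^3 = 1/4).
r to a first cousin = 1/8 (first cousins share one grandparent pair — two paths of length 4: r = 2·(1/2)^4 = 1/8).
r to a half-sibling = 0.25 (half-sibs share one parent — one path of length 2: r = (1/2)^2 = 1/4).
Summing one r·B term per recipient: 3·0.25·0.154 + 2·0.125·0.28 + 1·0.25·0.241 = 0.24575.
0.24575 < 0.42: the indirect benefit is less than the cost.

No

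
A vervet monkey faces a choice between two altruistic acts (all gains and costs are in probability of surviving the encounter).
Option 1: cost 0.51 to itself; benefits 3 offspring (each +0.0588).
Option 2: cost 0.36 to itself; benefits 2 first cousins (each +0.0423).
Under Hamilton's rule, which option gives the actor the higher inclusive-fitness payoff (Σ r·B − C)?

Option 1: r to an offspring = 0.5.
Option 1: Σ r·B − C = (3·0.5·0.0588) − 0.51 = -0.4218.
Option 2: r to a first cousin = 0.125.
Option 2: Σ r·B − C = (2·0.125·0.0423) − 0.36 = -0.349425.
Option 2 has the higher net inclusive-fitness payoff.

Option 2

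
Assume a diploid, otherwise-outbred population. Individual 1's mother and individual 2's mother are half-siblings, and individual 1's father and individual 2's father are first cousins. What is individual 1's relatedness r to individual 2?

0.09375

With two independent routes of shared ancestry, r is the sum of the two contributions.
Individual 1 and individual 2 are related in two ways: half first cousins through their mothers (r = 1/16) and second cousins through their fathers (r = 1/32).
r = 1/16 + 1/32 = 3/32 = 0.09375.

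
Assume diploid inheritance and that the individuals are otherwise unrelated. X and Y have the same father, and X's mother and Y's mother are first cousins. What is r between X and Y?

0.28125

Relatedness sums over independent paths through distinct common ancestors.
X and Y are related in two ways: half-sibs through their shared father (r = 1/4) and second cousins through their mothers (r = 1/32).
r = 1/4 + 1/32 = 9/32 = 0.28125.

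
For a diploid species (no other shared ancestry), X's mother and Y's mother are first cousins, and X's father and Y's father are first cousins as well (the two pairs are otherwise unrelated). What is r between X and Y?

With two independent routes of shared ancestry, r is the sum of the two contributions.
X and Y are related in two ways: second cousins through their mothers (r = 1/32) and second cousins through their fathers (r = 1/32).
r = 1/32 + 1/32 = 0.0625.

0.0625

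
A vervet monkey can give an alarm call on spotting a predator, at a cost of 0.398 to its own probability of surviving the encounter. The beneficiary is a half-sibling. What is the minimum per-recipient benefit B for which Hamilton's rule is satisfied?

1.592

r to a half-sibling = 1/4 (half-sibs share one parent — one path of length 2: r = (1/2)^2 = 1/4).
Hamilton's rule with n recipients of equal r: n·r·B > C, so B > C/(n·r) = 0.398/(1·0.25) = 1.592.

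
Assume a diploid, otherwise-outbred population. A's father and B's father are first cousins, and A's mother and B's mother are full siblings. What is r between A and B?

0.15625

Relatedness sums over independent paths through distinct common ancestors.
A and B are related in two ways: second cousins through their fathers (r = 1/32) and first cousins through their mothers (r = 1/8).
r = 1/32 + 1/8 = 5/32 = 0.15625.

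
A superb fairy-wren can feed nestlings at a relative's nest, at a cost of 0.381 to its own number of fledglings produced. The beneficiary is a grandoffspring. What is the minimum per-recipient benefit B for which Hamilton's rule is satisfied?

r to a grandoffspring = 1/4 (two parent–offspring links: r = (1/2)^2 = 1/4).
Hamilton's rule with n recipients of equal r: n·r·B > C, so B > C/(n·r) = 0.381/(1·0.25) = 1.524.

1.524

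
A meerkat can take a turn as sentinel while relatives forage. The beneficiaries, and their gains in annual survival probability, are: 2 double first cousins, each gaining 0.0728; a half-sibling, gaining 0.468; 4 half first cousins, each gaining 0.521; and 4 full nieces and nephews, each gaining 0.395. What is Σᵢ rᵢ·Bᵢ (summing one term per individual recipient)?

0.67865

r to a double first cousin = 0.25 (double first cousins share both grandparent pairs — four paths of length 4: r = 4·(1/2)^4 = 1/4).
r to a half-sibling = 1/4 (half-sibs share one parent — one path of length 2: r = (1/2)^2 = 1/4).
r to a half first cousin = 1/16 (half first cousins share one grandparent — one path of length 4: r = (1/2)^4 = 1/16).
r to a full niece or nephew = 1/4 (full aunt/uncle↔niece/nephew: two paths of length 3 through the shared grandparent pair: r = 2·(1/2)^3 = 1/4).
Summing one r·B term per recipient: 2·0.25·0.0728 + 1·0.25·0.468 + 4·0.0625·0.521 + 4·0.25·0.395 = 0.67865.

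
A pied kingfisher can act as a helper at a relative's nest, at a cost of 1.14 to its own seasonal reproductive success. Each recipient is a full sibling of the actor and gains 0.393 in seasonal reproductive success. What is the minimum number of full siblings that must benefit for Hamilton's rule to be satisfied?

6

r to a full sibling = 1/2 (full sibs share both parents — two paths of length 2: r = 2·(1/2)^2 = 1/2).
Hamilton's rule: n·r·B > C  ⇒  n > C/(r·B) = 1.14/(0.5·0.393) = 5.802.
The smallest integer exceeding 5.802 is 6.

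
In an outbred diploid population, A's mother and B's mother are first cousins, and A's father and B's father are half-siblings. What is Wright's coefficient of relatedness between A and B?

0.09375

With two independent routes of shared ancestry, r is the sum of the two contributions.
A and B are related in two ways: second cousins through their mothers (r = 1/32) and half first cousins through their fathers (r = 1/16).
r = 1/32 + 1/16 = 0.09375.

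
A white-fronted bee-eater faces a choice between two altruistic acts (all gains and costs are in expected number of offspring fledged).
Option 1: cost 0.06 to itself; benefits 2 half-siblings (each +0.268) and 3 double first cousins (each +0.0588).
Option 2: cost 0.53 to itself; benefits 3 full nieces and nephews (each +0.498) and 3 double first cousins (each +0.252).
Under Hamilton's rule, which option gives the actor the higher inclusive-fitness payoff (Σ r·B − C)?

Option 1

Option 1: r to a half-sibling = 0.25.
Option 1: r to a double first cousin = 0.25.
Option 1: Σ r·B − C = (2·0.25·0.268 + 3·0.25·0.0588) − 0.06 = 0.1181.
Option 2: r to a full niece or nephew = 0.25.
Option 2: r to a double first cousin = 0.25.
Option 2: Σ r·B − C = (3·0.25·0.498 + 3·0.25·0.252) − 0.53 = 0.0325.
Option 1 has the higher net inclusive-fitness payoff.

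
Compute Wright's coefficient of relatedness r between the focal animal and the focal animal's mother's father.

0.25

Each parent–offspring link contributes a factor of 1/2, and independent paths through distinct common ancestors add.
Two parent–offspring links: r = (1/2)^2 = 1/4.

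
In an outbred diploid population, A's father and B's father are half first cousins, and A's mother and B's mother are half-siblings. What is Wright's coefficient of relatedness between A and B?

0.078125

Relatedness sums over independent paths through distinct common ancestors.
A and B are related in two ways: half second cousins through their fathers (r = 1/64) and half first cousins through their mothers (r = 1/16).
r = 1/64 + 1/16 = 0.078125.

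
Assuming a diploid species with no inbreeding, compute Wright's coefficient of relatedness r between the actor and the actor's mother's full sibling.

Each parent–offspring link contributes a factor of 1/2, and independent paths through distinct common ancestors add.
Full aunt/uncle↔niece/nephew: two paths of length 3 through the shared grandparent pair: r = 2·(1/2)^3 = 1/4.

0.25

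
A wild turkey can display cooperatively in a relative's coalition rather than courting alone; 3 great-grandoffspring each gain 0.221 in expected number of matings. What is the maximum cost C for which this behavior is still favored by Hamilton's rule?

0.082875

r to a great-grandoffspring = 1/8 (three parent–offspring links: r = (1/2)^3 = 1/8).
Hamilton's rule: n·r·B > C, so the trait is favored while C < n·r·B = 3·0.125·0.221 = 0.082875.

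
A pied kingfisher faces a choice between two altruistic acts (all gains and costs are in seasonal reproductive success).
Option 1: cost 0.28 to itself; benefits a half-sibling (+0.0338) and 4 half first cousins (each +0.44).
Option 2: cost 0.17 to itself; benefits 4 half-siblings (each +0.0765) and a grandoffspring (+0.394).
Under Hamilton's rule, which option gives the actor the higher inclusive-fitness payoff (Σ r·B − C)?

Option 1: r to a half-sibling = 0.25.
Option 1: r to a half first cousin = 0.0625.
Option 1: Σ r·B − C = (1·0.25·0.0338 + 4·0.0625·0.44) − 0.28 = -0.16155.
Option 2: r to a half-sibling = 0.25.
Option 2: r to a grandoffspring = 0.25.
Option 2: Σ r·B − C = (4·0.25·0.0765 + 1·0.25·0.394) − 0.17 = 0.005.
Option 2 has the higher net inclusive-fitness payoff.

Option 2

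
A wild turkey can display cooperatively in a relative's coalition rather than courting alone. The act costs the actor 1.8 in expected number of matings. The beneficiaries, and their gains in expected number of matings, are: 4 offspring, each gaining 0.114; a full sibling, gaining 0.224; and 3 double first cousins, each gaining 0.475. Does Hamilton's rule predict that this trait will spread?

Hamilton's rule: the trait is favored when the sum of r·B over every recipient exceeds the actor's cost C.
r to an offspring = 1/2 (one parent–offspring link: r = (1/2)^1 = 1/2).
r to a full sibling = 0.5 (full sibs share both parents — two paths of length 2: r = 2·(1/2)^2 = 1/2).
r to a double first cousin = 0.25 (double first cousins share both grandparent pairs — four paths of length 4: r = 4·(1/2)^4 = 1/4).
Summing one r·B term per recipient: 4·0.5·0.114 + 1·0.5·0.224 + 3·0.25·0.475 = 0.69625.
0.69625 < 1.8: the indirect benefit is less than the cost.

No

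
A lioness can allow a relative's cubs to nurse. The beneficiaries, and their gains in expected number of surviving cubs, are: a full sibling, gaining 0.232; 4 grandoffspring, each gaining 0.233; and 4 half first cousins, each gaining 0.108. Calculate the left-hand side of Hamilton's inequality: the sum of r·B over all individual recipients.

0.376

r to a full sibling = 1/2 (full sibs share both parents — two paths of length 2: r = 2·(1/2)^2 = 1/2).
r to a grandoffspring = 0.25 (two parent–offspring links: r = (1/2)^2 = 1/4).
r to a half first cousin = 0.0625 (half first cousins share one grandparent — one path of length 4: r = (1/2)^4 = 1/16).
Summing one r·B term per recipient: 1·0.5·0.232 + 4·0.25·0.233 + 4·0.0625·0.108 = 0.376.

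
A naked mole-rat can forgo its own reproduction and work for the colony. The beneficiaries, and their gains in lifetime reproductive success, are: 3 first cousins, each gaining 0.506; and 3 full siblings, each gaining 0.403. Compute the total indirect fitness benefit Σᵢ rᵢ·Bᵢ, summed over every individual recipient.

0.79425

r to a first cousin = 1/8 (first cousins share one grandparent pair — two paths of length 4: r = 2·(1/2)^4 = 1/8).
r to a full sibling = 0.5 (full sibs share both parents — two paths of length 2: r = 2·(1/2)^2 = 1/2).
Summing one r·B term per recipient: 3·0.125·0.506 + 3·0.5·0.403 = 0.79425.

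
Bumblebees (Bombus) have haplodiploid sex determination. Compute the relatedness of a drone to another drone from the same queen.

Haploid brothers each carry a random half of the queen's diploid genome, so on average they share half: r = 1/2.

0.5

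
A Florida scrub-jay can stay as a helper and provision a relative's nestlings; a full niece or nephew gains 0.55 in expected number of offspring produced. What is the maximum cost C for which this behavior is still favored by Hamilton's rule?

r to a full niece or nephew = 1/4 (full aunt/uncle↔niece/nephew: two paths of length 3 through the shared grandparent pair: r = 2·(1/2)^3 = 1/4).
Hamilton's rule: n·r·B > C, so the trait is favored while C < n·r·B = 1·0.25·0.55 = 0.1375.

0.1375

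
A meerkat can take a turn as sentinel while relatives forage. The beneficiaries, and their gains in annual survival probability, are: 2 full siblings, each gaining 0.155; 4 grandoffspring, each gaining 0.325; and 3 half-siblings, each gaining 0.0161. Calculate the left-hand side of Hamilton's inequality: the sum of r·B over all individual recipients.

r to a full sibling = 1/2 (full sibs share both parents — two paths of length 2: r = 2·(1/2)^2 = 1/2).
r to a grandoffspring = 0.25 (two parent–offspring links: r = (1/2)^2 = 1/4).
r to a half-sibling = 1/4 (half-sibs share one parent — one path of length 2: r = (1/2)^2 = 1/4).
Summing one r·B term per recipient: 2·0.5·0.155 + 4·0.25·0.325 + 3·0.25·0.0161 = 0.492075.

0.492075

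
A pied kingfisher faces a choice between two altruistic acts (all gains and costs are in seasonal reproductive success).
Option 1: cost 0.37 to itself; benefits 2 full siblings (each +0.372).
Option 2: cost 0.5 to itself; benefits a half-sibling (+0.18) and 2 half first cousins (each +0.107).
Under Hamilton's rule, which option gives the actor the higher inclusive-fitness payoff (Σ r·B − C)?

Option 1

Option 1: r to a full sibling = 0.5.
Option 1: Σ r·B − C = (2·0.5·0.372) − 0.37 = 0.002.
Option 2: r to a half-sibling = 0.25.
Option 2: r to a half first cousin = 0.0625.
Option 2: Σ r·B − C = (1·0.25·0.18 + 2·0.0625·0.107) − 0.5 = -0.441625.
Option 1 has the higher net inclusive-fitness payoff.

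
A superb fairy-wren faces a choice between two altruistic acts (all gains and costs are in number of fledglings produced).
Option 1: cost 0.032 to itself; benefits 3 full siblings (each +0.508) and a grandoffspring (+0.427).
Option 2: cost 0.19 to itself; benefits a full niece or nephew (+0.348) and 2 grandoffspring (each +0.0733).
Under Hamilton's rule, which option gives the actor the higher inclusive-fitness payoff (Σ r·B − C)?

Option 1

Option 1: r to a full sibling = 0.5.
Option 1: r to a grandoffspring = 0.25.
Option 1: Σ r·B − C = (3·0.5·0.508 + 1·0.25·0.427) − 0.032 = 0.83675.
Option 2: r to a full niece or nephew = 0.25.
Option 2: r to a grandoffspring = 0.25.
Option 2: Σ r·B − C = (1·0.25·0.348 + 2·0.25·0.0733) − 0.19 = -0.06635.
Option 1 has the higher net inclusive-fitness payoff.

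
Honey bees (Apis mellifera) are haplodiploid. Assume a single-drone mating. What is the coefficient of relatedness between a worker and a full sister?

Haplodiploid full sisters inherit their father's entire haploid genome identically (contributing 1/2) and on average half of their mother's contribution (1/2 · 1/2 = 1/4); r = 1/2 + 1/4 = 3/4.

0.75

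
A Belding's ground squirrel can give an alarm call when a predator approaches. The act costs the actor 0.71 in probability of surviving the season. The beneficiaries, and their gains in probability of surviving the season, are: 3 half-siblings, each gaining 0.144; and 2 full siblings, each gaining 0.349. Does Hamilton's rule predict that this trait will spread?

No

Hamilton's rule: the trait is favored when the sum of r·B over every recipient exceeds the actor's cost C.
r to a half-sibling = 1/4 (half-sibs share one parent — one path of length 2: r = (1/2)^2 = 1/4).
r to a full sibling = 1/2 (full sibs share both parents — two paths of length 2: r = 2·(1/2)^2 = 1/2).
Summing one r·B term per recipient: 3·0.25·0.144 + 2·0.5·0.349 = 0.457.
0.457 < 0.71: the indirect benefit is less than the cost.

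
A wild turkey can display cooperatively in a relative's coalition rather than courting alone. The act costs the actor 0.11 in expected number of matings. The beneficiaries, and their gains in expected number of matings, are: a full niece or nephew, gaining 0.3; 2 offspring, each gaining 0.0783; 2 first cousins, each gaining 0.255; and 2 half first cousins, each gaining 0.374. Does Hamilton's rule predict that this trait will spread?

Yes

Hamilton's rule: the trait is favored when the sum of r·B over every recipient exceeds the actor's cost C.
r to a full niece or nephew = 0.25 (full aunt/uncle↔niece/nephew: two paths of length 3 through the shared grandparent pair: r = 2·(1/2)^3 = 1/4).
r to an offspring = 1/2 (one parent–offspring link: r = (1/2)^1 = 1/2).
r to a first cousin = 1/8 (first cousins share one grandparent pair — two paths of length 4: r = 2·(1/2)^4 = 1/8).
r to a half first cousin = 0.0625 (half first cousins share one grandparent — one path of length 4: r = (1/2)^4 = 1/16).
Summing one r·B term per recipient: 1·0.25·0.3 + 2·0.5·0.0783 + 2·0.125·0.255 + 2·0.0625·0.374 = 0.2638.
0.2638 > 0.11: the indirect benefit exceeds the cost.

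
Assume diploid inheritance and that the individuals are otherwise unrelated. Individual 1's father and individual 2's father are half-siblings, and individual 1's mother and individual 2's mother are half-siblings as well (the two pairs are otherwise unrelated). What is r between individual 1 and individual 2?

With two independent routes of shared ancestry, r is the sum of the two contributions.
Individual 1 and individual 2 are related in two ways: half first cousins through their fathers (r = 1/16) and half first cousins through their mothers (r = 1/16).
r = 1/16 + 1/16 = 1/8 = 0.125.

0.125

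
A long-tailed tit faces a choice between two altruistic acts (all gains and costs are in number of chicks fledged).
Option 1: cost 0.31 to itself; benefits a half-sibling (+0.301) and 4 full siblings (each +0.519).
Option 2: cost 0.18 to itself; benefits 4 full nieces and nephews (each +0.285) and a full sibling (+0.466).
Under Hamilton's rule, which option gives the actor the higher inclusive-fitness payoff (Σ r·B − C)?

Option 1: r to a half-sibling = 0.25.
Option 1: r to a full sibling = 0.5.
Option 1: Σ r·B − C = (1·0.25·0.301 + 4·0.5·0.519) − 0.31 = 0.80325.
Option 2: r to a full niece or nephew = 0.25.
Option 2: r to a full sibling = 0.5.
Option 2: Σ r·B − C = (4·0.25·0.285 + 1·0.5·0.466) − 0.18 = 0.338.
Option 1 has the higher net inclusive-fitness payoff.

Option 1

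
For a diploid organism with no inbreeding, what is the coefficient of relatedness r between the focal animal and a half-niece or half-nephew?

0.125

Each parent–offspring link contributes a factor of 1/2, and independent paths through distinct common ancestors add.
Half-aunt/uncle↔niece/nephew: one path of length 3: r = (1/2)^3 = 1/8.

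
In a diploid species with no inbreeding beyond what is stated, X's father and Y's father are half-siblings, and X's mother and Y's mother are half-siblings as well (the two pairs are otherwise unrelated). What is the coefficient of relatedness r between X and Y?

0.125

With two independent routes of shared ancestry, r is the sum of the two contributions.
X and Y are related in two ways: half first cousins through their fathers (r = 1/16) and half first cousins through their mothers (r = 1/16).
r = 1/16 + 1/16 = 0.125.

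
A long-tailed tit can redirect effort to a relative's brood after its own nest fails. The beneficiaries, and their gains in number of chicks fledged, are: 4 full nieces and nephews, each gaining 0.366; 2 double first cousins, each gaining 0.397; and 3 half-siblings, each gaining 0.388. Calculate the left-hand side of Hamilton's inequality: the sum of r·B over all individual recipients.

0.8555

r to a full niece or nephew = 1/4 (full aunt/uncle↔niece/nephew: two paths of length 3 through the shared grandparent pair: r = 2·(1/2)^3 = 1/4).
r to a double first cousin = 0.25 (double first cousins share both grandparent pairs — four paths of length 4: r = 4·(1/2)^4 = 1/4).
r to a half-sibling = 0.25 (half-sibs share one parent — one path of length 2: r = (1/2)^2 = 1/4).
Summing one r·B term per recipient: 4·0.25·0.366 + 2·0.25·0.397 + 3·0.25·0.388 = 0.8555.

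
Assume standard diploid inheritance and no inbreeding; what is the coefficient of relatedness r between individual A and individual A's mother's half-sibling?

0.125

Each parent–offspring link contributes a factor of 1/2, and independent paths through distinct common ancestors add.
Half-aunt/uncle↔niece/nephew: one path of length 3: r = (1/2)^3 = 1/8.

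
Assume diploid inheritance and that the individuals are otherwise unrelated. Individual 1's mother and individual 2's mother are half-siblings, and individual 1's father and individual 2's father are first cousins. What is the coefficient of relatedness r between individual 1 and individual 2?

0.09375

Independent pedigree routes through distinct common ancestors add.
Individual 1 and individual 2 are related in two ways: half first cousins through their mothers (r = 1/16) and second cousins through their fathers (r = 1/32).
r = 1/16 + 1/32 = 0.09375.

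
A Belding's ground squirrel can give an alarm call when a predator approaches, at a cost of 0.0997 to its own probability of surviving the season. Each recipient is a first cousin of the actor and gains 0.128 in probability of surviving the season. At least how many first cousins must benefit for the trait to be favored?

r to a first cousin = 1/8 (first cousins share one grandparent pair — two paths of length 4: r = 2·(1/2)^4 = 1/8).
Hamilton's rule: n·r·B > C  ⇒  n > C/(r·B) = 0.0997/(0.125·0.128) = 6.231.
The smallest integer exceeding 6.231 is 7.

7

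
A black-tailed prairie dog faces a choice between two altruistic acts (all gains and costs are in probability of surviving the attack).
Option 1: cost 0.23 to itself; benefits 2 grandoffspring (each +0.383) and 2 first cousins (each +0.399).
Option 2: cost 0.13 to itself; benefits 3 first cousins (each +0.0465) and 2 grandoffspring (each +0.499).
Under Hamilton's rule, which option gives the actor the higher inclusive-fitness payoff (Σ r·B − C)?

Option 1: r to a grandoffspring = 0.25.
Option 1: r to a first cousin = 0.125.
Option 1: Σ r·B − C = (2·0.25·0.383 + 2·0.125·0.399) − 0.23 = 0.06125.
Option 2: r to a first cousin = 0.125.
Option 2: r to a grandoffspring = 0.25.
Option 2: Σ r·B − C = (3·0.125·0.0465 + 2·0.25·0.499) − 0.13 = 0.1369375.
Option 2 has the higher net inclusive-fitness payoff.

Option 2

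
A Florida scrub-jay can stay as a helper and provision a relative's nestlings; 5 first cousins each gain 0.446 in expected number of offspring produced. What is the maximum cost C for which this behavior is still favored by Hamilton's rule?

r to a first cousin = 0.125 (first cousins share one grandparent pair — two paths of length 4: r = 2·(1/2)^4 = 1/8).
Hamilton's rule: n·r·B > C, so the trait is favored while C < n·r·B = 5·0.125·0.446 = 0.27875.

0.27875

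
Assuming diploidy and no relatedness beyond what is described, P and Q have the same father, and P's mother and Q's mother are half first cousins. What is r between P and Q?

0.265625

Relatedness sums over independent paths through distinct common ancestors.
P and Q are related in two ways: half-sibs through their shared father (r = 1/4) and half second cousins through their mothers (r = 1/64).
r = 1/4 + 1/64 = 0.265625.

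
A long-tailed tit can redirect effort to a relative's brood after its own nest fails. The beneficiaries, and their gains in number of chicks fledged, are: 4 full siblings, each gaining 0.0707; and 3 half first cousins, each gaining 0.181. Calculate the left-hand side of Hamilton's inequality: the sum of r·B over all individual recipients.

0.1753375

r to a full sibling = 1/2 (full sibs share both parents — two paths of length 2: r = 2·(1/2)^2 = 1/2).
r to a half first cousin = 0.0625 (half first cousins share one grandparent — one path of length 4: r = (1/2)^4 = 1/16).
Summing one r·B term per recipient: 4·0.5·0.0707 + 3·0.0625·0.181 = 0.1753375.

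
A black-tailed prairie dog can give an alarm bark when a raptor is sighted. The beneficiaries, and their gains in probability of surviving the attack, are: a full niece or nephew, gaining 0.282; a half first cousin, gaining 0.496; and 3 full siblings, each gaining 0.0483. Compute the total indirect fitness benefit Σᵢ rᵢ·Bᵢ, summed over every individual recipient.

r to a full niece or nephew = 1/4 (full aunt/uncle↔niece/nephew: two paths of length 3 through the shared grandparent pair: r = 2·(1/2)^3 = 1/4).
r to a half first cousin = 0.0625 (half first cousins share one grandparent — one path of length 4: r = (1/2)^4 = 1/16).
r to a full sibling = 0.5 (full sibs share both parents — two paths of length 2: r = 2·(1/2)^2 = 1/2).
Summing one r·B term per recipient: 1·0.25·0.282 + 1·0.0625·0.496 + 3·0.5·0.0483 = 0.17395.

0.17395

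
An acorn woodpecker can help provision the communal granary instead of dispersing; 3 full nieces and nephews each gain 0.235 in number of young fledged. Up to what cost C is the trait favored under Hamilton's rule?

0.17625

r to a full niece or nephew = 1/4 (full aunt/uncle↔niece/nephew: two paths of length 3 through the shared grandparent pair: r = 2·(1/2)^3 = 1/4).
Hamilton's rule: n·r·B > C, so the trait is favored while C < n·r·B = 3·0.25·0.235 = 0.17625.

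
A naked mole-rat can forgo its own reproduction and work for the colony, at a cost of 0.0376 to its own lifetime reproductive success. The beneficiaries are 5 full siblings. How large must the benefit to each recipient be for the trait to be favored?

r to a full sibling = 1/2 (full sibs share both parents — two paths of length 2: r = 2·(1/2)^2 = 1/2).
Hamilton's rule with n recipients of equal r: n·r·B > C, so B > C/(n·r) = 0.0376/(5·0.5) = 0.015.

0.015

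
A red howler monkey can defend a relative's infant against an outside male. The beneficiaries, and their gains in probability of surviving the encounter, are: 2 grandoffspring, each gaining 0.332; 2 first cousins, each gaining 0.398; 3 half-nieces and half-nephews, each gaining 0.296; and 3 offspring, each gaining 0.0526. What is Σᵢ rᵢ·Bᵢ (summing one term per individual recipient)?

r to a grandoffspring = 1/4 (two parent–offspring links: r = (1/2)^2 = 1/4).
r to a first cousin = 1/8 (first cousins share one grandparent pair — two paths of length 4: r = 2·(1/2)^4 = 1/8).
r to a half-niece or half-nephew = 1/8 (half-aunt/uncle↔niece/nephew: one path of length 3: r = (1/2)^3 = 1/8).
r to an offspring = 1/2 (one parent–offspring link: r = (1/2)^1 = 1/2).
Summing one r·B term per recipient: 2·0.25·0.332 + 2·0.125·0.398 + 3·0.125·0.296 + 3·0.5·0.0526 = 0.4554.

0.4554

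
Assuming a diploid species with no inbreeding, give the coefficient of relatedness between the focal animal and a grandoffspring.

0.25

Each parent–offspring link contributes a factor of 1/2, and independent paths through distinct common ancestors add.
Two parent–offspring links: r = (1/2)^2 = 1/4.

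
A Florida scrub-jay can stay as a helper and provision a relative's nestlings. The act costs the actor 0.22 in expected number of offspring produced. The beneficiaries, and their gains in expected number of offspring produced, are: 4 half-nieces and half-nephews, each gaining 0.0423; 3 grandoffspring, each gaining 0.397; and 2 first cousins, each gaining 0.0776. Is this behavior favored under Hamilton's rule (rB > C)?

Hamilton's rule: the trait is favored when the sum of r·B over every recipient exceeds the actor's cost C.
r to a half-niece or half-nephew = 1/8 (half-aunt/uncle↔niece/nephew: one path of length 3: r = (1/2)^3 = 1/8).
r to a grandoffspring = 0.25 (two parent–offspring links: r = (1/2)^2 = 1/4).
r to a first cousin = 1/8 (first cousins share one grandparent pair — two paths of length 4: r = 2·(1/2)^4 = 1/8).
Summing one r·B term per recipient: 4·0.125·0.0423 + 3·0.25·0.397 + 2·0.125·0.0776 = 0.3383.
0.3383 > 0.22: the indirect benefit exceeds the cost.

Yes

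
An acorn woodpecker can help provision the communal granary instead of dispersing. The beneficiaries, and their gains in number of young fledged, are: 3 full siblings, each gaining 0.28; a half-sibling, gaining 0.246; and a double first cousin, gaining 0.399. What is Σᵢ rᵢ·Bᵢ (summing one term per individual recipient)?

0.58125

r to a full sibling = 1/2 (full sibs share both parents — two paths of length 2: r = 2·(1/2)^2 = 1/2).
r to a half-sibling = 1/4 (half-sibs share one parent — one path of length 2: r = (1/2)^2 = 1/4).
r to a double first cousin = 1/4 (double first cousins share both grandparent pairs — four paths of length 4: r = 4·(1/2)^4 = 1/4).
Summing one r·B term per recipient: 3·0.5·0.28 + 1·0.25·0.246 + 1·0.25·0.399 = 0.58125.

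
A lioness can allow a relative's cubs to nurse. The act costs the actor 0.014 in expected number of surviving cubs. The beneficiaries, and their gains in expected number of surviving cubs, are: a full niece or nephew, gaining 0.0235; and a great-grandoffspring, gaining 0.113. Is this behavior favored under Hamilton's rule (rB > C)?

Hamilton's rule: the trait is favored when the sum of r·B over every recipient exceeds the actor's cost C.
r to a full niece or nephew = 0.25 (full aunt/uncle↔niece/nephew: two paths of length 3 through the shared grandparent pair: r = 2·(1/2)^3 = 1/4).
r to a great-grandoffspring = 1/8 (three parent–offspring links: r = (1/2)^3 = 1/8).
Summing one r·B term per recipient: 1·0.25·0.0235 + 1·0.125·0.113 = 0.02.
0.02 > 0.014: the indirect benefit exceeds the cost.

Yes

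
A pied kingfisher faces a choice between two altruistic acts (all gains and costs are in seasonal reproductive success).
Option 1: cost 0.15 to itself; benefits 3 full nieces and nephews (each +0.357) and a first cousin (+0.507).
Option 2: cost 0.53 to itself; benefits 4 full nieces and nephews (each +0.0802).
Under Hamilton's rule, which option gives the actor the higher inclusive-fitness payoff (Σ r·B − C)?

Option 1

Option 1: r to a full niece or nephew = 0.25.
Option 1: r to a first cousin = 0.125.
Option 1: Σ r·B − C = (3·0.25·0.357 + 1·0.125·0.507) − 0.15 = 0.181125.
Option 2: r to a full niece or nephew = 0.25.
Option 2: Σ r·B − C = (4·0.25·0.0802) − 0.53 = -0.4498.
Option 1 has the higher net inclusive-fitness payoff.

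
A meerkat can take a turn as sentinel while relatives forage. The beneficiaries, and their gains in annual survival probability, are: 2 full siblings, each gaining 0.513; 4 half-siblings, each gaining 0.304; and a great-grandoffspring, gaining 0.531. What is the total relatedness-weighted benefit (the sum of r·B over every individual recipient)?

0.883375

r to a full sibling = 0.5 (full sibs share both parents — two paths of length 2: r = 2·(1/2)^2 = 1/2).
r to a half-sibling = 0.25 (half-sibs share one parent — one path of length 2: r = (1/2)^2 = 1/4).
r to a great-grandoffspring = 0.125 (three parent–offspring links: r = (1/2)^3 = 1/8).
Summing one r·B term per recipient: 2·0.5·0.513 + 4·0.25·0.304 + 1·0.125·0.531 = 0.883375.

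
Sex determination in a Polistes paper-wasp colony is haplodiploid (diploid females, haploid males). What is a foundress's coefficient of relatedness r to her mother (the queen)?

One meiotic link between diploid queen and diploid daughter: r = 1/2.

0.5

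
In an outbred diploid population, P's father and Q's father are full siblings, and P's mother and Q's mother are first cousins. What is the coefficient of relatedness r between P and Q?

0.15625

With two independent routes of shared ancestry, r is the sum of the two contributions.
P and Q are related in two ways: first cousins through their fathers (r = 1/8) and second cousins through their mothers (r = 1/32).
r = 1/8 + 1/32 = 5/32 = 0.15625.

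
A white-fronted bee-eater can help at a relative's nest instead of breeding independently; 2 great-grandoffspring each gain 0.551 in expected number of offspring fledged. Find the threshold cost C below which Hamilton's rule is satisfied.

r to a great-grandoffspring = 0.125 (three parent–offspring links: r = (1/2)^3 = 1/8).
Hamilton's rule: n·r·B > C, so the trait is favored while C < n·r·B = 2·0.125·0.551 = 0.13775.

0.13775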